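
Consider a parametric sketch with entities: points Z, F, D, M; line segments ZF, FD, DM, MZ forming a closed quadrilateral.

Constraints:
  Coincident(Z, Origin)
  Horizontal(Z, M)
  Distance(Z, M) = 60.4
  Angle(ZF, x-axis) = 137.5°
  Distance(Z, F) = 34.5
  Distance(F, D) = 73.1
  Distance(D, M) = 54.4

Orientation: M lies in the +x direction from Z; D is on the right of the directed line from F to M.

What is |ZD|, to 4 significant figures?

39.65

Z is at the origin; Z and M share the same y with |ZM| = 60.4 and M in +x, so M = (60.4, 0). ZF runs at 137.5° with |ZF| = 34.5, so F = (-25.44, 23.31). D is determined by |FD| = 73.1 and |DM| = 54.4 together: it lies at the intersection of circle(F, 73.1) and circle(M, 54.4). With |FM| = 88.94, the foot of the radical line on FM is 57.88 from F and the perpendicular offset is √(73.1² − 57.88²) = 44.66. Taking the right-of-FM solution: D = (18.71, -34.95).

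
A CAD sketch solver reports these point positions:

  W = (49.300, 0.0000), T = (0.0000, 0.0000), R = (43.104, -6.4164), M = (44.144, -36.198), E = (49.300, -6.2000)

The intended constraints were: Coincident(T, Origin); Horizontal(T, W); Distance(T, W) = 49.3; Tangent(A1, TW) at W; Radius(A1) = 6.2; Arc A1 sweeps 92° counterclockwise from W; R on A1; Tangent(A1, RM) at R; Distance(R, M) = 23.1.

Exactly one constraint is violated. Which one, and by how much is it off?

Distance(R, M) = 23.1 — off by 6.70.

T = (0.00, 0.00) ✓; T.y = 0.00, W.y = 0.00 ✓; |TW| = 49.30 ✓; ∠(EW, WT) = 90.00° ✓; |EW| = 6.200 ✓; bearing(E→R) − bearing(E→W) = 92.00° ✓; |ER| = 6.200 ✓; ∠(ER, RM) = 90.00° ✓; |RM| = 29.80 ✗.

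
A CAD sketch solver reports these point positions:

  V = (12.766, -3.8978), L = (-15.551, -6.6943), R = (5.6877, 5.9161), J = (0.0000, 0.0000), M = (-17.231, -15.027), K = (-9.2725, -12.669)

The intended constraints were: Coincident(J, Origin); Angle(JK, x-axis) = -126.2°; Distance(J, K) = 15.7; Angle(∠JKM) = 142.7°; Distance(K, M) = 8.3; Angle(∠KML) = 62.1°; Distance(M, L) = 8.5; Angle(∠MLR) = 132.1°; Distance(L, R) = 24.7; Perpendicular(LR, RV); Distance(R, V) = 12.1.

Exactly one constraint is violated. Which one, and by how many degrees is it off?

Perpendicular(LR, RV) — off by 5.10°.

J = (0.00, 0.00) ✓; JK at -126.2° ✓; |JK| = 15.70 ✓; ∠JKM = 142.7° ✓; |KM| = 8.300 ✓; ∠KML = 62.10° ✓; |ML| = 8.500 ✓; ∠MLR = 132.1° ✓; |LR| = 24.70 ✓; ∠(LR, RV) = 84.90° ✗; |RV| = 12.10 ✓.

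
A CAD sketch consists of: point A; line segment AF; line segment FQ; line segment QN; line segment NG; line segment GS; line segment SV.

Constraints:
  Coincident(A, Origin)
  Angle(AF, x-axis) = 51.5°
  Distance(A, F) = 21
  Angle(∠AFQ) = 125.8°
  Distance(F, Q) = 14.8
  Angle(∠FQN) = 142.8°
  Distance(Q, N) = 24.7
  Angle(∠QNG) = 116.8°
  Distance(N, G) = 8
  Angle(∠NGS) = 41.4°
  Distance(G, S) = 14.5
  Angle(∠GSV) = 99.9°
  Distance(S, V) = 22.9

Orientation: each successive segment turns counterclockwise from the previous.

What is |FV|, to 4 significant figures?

43.12

A is at the origin; AF runs at 51.5° with length 21.0, so F = (13.07, 16.43). ∠AFQ = 125.8° gives FQ at 105.7° from the x-axis; with |FQ| = 14.8, Q = (9.068, 30.68). ∠FQN = 142.8° gives QN at 142.9° from the x-axis; with |QN| = 24.7, N = (-10.63, 45.58). ∠QNG = 116.8° gives NG at -153.9° from the x-axis; with |NG| = 8.0, G = (-17.82, 42.06). ∠NGS = 41.4° gives GS at -15.30° from the x-axis; with |GS| = 14.5, S = (-3.831, 38.24). ∠GSV = 99.9° gives SV at 64.80° from the x-axis; with |SV| = 22.9, V = (5.920, 58.96). Then |FV| = |V − F| = 43.12.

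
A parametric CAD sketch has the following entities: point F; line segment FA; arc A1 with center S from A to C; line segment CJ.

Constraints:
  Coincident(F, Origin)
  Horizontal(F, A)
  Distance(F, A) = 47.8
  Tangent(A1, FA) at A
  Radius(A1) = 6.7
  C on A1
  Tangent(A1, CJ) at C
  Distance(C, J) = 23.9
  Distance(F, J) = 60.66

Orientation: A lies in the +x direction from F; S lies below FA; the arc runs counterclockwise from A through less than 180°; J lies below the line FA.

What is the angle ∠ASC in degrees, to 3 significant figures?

116°

Checks: F = (0.00, 0.00) ✓; |SC| = 6.700 ✓; ∠(SC, CJ) = 90.00° ✓; |CJ| = 23.90 ✓; |FJ| = 60.66 ✓.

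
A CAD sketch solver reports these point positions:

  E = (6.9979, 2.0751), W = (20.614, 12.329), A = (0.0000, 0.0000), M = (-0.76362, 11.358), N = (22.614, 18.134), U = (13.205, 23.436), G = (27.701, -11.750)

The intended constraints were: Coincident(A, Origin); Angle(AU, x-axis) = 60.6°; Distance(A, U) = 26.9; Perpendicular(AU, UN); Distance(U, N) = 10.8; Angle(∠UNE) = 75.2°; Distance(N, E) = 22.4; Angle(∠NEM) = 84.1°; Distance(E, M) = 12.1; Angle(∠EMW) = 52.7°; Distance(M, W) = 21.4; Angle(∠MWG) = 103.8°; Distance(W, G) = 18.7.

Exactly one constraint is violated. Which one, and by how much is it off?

Distance(W, G) = 18.7 — off by 6.40.

A = (0.00, 0.00) ✓; AU at 60.60° ✓; |AU| = 26.90 ✓; ∠(AU, UN) = 90.00° ✓; |UN| = 10.80 ✓; ∠UNE = 75.20° ✓; |NE| = 22.40 ✓; ∠NEM = 84.10° ✓; |EM| = 12.10 ✓; ∠EMW = 52.70° ✓; |MW| = 21.40 ✓; ∠MWG = 103.8° ✓; |WG| = 25.10 ✗.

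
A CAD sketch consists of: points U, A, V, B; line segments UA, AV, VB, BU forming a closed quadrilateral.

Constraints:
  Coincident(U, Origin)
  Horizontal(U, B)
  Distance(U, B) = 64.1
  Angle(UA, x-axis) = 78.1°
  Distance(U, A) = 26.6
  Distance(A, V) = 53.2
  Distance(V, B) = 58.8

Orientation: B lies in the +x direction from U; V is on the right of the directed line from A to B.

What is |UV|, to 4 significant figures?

29.27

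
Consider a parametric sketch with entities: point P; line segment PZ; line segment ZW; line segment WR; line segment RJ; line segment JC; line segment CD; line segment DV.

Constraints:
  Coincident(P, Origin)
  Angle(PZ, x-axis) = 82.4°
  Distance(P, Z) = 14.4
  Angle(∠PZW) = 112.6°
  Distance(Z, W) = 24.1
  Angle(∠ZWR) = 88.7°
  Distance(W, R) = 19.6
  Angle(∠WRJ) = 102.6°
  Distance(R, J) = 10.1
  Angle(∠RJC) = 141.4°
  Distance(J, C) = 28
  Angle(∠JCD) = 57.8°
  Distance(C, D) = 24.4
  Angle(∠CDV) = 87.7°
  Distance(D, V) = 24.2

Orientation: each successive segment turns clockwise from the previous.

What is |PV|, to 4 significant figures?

27.22

∠JCD = 57.8° gives CD at 45.50° from the x-axis; with |CD| = 24.4, D = (10.52, 20.36). ∠CDV = 87.7° gives DV at -46.80° from the x-axis; with |DV| = 24.2, V = (27.08, 2.721). Then |PV| = |V − P| = 27.22.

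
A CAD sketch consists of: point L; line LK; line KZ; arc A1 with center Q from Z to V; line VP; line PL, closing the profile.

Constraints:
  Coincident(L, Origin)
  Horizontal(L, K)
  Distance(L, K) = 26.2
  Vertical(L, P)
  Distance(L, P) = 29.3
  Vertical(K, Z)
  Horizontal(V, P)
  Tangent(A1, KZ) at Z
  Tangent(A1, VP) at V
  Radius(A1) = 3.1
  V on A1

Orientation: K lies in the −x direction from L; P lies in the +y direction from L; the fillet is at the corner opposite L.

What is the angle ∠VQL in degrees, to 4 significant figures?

138.6°

The virtual corner opposite L is at (-26.20, 29.30). The tangent condition forces QZ to be normal to KZ and since A1 is tangent to VP there, QV ⟂ VP, with radius 3.1, so the center Q sits 3.1 in from both sides at Q = (-23.10, 26.20). That places the tangent points at Z = (-26.20, 26.20) on KZ and V = (-23.10, 29.30) on VP. Then cos ∠VQL = QV·QL / (|QV||QL|), giving 138.6°.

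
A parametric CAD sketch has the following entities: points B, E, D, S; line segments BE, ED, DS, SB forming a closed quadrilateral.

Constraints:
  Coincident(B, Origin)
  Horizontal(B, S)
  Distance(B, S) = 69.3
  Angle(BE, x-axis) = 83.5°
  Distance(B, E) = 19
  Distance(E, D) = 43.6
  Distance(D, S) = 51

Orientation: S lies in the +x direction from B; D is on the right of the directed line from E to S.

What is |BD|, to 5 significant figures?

29.811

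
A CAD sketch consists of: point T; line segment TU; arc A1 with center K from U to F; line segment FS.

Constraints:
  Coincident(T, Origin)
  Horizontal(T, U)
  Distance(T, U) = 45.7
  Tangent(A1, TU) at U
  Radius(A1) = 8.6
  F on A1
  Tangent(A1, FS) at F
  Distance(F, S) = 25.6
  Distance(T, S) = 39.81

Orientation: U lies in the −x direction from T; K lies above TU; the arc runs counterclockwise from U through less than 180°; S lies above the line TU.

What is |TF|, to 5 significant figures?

38.163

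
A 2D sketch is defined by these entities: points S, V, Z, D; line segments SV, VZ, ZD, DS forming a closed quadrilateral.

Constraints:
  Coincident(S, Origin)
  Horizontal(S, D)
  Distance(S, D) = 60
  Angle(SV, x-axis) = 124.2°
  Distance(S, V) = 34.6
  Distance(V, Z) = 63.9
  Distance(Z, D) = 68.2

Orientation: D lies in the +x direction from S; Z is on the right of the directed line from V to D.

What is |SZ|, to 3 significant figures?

32.3

S is at the origin; S and D share the same y with |SD| = 60.0 and D in +x, so D = (60.0, 0). SV runs at 124.2° with |SV| = 34.6, so V = (-19.4, 28.6). Z is determined by |VZ| = 63.9 and |ZD| = 68.2 together: it lies at the intersection of circle(V, 63.9) and circle(D, 68.2). With |VD| = 84.4, the foot of the radical line on VD is 38.9 from V and the perpendicular offset is √(63.9² − 38.9²) = 50.7. Taking the right-of-VD solution: Z = (-0.0787, -32.3).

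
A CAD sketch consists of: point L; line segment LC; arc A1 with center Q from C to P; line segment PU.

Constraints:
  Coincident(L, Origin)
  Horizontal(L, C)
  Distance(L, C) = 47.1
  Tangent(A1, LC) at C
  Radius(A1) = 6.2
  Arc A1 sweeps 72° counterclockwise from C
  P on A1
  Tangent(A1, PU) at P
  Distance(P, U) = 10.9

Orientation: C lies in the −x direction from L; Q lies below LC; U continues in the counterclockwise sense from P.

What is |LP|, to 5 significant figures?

53.169

A1 meets LC tangentially, so QC is at right angles to LC, so Q = C + (0, -6.2) = (-47.100, -6.2000). On A1, C sits at bearing 90° from Q; a 72° counterclockwise sweep puts P at bearing 162°, so P = Q + 6.2·(cos 162°, sin 162°) = (-52.997, -4.2841). Then |LP| = |P − L| = 53.169.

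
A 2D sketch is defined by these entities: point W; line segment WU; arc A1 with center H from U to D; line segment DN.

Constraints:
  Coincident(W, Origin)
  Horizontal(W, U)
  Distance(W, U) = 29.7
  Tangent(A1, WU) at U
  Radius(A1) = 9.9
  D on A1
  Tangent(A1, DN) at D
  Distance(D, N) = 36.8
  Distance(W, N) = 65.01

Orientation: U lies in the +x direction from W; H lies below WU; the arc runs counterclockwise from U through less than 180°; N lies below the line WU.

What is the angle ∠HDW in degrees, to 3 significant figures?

97.9°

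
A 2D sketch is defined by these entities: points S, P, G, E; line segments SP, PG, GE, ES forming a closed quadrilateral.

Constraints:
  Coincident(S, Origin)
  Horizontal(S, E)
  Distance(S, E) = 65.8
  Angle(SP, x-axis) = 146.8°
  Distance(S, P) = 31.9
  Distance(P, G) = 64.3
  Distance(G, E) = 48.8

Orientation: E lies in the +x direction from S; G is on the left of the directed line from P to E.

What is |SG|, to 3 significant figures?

50.8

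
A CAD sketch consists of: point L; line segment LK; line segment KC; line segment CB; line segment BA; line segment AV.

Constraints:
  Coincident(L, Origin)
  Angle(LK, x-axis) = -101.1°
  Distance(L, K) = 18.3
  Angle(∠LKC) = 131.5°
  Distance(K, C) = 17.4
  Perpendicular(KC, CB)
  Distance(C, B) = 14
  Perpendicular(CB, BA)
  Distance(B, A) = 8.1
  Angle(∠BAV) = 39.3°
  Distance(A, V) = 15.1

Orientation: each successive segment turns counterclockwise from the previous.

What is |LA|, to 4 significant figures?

21.43

The perpendicularity gives CB at right angles to KC, so CB runs at 37.40°; with |CB| = 14.0, B = (18.17, -23.28). CB ⟂ BA, so BA runs at 127.4°; with |BA| = 8.1, A = (13.25, -16.84). Then |LA| = |A − L| = 21.43.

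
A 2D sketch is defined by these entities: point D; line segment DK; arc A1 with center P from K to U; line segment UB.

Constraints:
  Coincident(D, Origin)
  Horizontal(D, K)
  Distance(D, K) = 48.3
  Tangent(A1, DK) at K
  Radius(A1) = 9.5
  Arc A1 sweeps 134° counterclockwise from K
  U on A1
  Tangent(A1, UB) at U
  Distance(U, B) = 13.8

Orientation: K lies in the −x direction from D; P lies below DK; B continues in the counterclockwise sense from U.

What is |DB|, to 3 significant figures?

52.5

D is at the origin; DK is horizontal with |DK| = 48.3 and K on the −x side, so K = (-48.3, 0.00). A1 meets DK tangentially, so PK is at right angles to DK, so P = K + (0, -9.5) = (-48.3, -9.50). On A1, K sits at bearing 90° from P; a 134° counterclockwise sweep puts U at bearing 224°, so U = P + 9.5·(cos 224°, sin 224°) = (-55.1, -16.1). The tangent condition forces PU to be normal to UB, so UB runs along (−sin 224°, cos 224°); with |UB| = 13.8, B = (-45.5, -26.0). Then |DB| = |B − D| = 52.5.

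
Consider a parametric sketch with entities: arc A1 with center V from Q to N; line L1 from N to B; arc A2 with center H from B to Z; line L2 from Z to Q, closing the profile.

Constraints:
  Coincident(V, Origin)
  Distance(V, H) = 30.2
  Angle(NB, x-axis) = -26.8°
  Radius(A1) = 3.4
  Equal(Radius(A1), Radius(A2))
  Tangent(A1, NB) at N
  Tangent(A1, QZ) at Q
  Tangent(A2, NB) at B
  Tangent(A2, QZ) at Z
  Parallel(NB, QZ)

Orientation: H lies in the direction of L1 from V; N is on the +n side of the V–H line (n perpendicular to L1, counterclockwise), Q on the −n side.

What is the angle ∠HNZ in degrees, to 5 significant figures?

6.2659°

The slot axis is L1's direction at -26.8°, so u = (cos -26.8°, sin -26.8°) = (0.89259, -0.45088) and n = (−sin -26.8°, cos -26.8°) = (0.45088, 0.89259). V is at the origin and H lies 30.2 along u from V, so H = 30.2·u = (26.956, -13.617). Tangency of A1 to both parallel lines with radius 3.4 puts N and Q at V ± 3.4·n: N = (1.5330, 3.0348), Q = (-1.5330, -3.0348). Equal radii place B and Z the same way about H: B = H + 3.4·n = (28.489, -10.582), Z = H − 3.4·n = (25.423, -16.651). Then cos ∠HNZ = NH·NZ / (|NH||NZ|), giving 6.2659°.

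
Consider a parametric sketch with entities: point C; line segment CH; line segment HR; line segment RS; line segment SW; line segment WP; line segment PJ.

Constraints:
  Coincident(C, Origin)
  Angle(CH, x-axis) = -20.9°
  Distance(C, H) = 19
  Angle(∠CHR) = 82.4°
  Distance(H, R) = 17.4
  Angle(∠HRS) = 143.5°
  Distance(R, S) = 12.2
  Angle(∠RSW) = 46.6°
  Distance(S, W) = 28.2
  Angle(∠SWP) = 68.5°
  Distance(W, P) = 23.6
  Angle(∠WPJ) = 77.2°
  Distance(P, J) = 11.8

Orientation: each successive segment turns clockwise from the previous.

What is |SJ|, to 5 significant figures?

18.178

C is at the origin; CH runs at -20.9° with length 19.0, so H = (17.750, -6.7780). ∠CHR = 82.4° gives HR at -118.50° from the x-axis; with |HR| = 17.4, R = (9.4473, -22.069). ∠HRS = 143.5° gives RS at -155.00° from the x-axis; with |RS| = 12.2, S = (-1.6096, -27.225). ∠RSW = 46.6° gives SW at 71.600° from the x-axis; with |SW| = 28.2, W = (7.2917, -0.46708). ∠SWP = 68.5° gives WP at -39.900° from the x-axis; with |WP| = 23.6, P = (25.397, -15.605). ∠WPJ = 77.2° gives PJ at -142.70° from the x-axis; with |PJ| = 11.8, J = (16.010, -22.756). Then |SJ| = |J − S| = 18.178.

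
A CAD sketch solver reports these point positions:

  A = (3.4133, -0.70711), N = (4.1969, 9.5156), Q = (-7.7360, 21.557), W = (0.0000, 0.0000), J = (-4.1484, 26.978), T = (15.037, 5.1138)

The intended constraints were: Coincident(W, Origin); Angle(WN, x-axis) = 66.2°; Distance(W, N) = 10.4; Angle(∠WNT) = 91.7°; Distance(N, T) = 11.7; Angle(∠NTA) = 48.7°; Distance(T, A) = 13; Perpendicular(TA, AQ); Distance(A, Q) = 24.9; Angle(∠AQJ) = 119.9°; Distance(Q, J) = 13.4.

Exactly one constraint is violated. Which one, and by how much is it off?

Distance(Q, J) = 13.4 — off by 6.90.

W = (0.00, 0.00) ✓; WN at 66.20° ✓; |WN| = 10.40 ✓; ∠WNT = 91.70° ✓; |NT| = 11.70 ✓; ∠NTA = 48.70° ✓; |TA| = 13.00 ✓; ∠(TA, AQ) = 90.00° ✓; |AQ| = 24.90 ✓; ∠AQJ = 119.9° ✓; |QJ| = 6.501 ✗.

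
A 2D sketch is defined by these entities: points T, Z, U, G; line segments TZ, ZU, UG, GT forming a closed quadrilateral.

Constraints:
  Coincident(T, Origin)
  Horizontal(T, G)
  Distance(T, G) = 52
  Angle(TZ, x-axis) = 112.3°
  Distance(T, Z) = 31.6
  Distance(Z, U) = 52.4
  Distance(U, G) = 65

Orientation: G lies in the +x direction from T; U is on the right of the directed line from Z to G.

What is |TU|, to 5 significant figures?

24.676

Checks: |ZU| = 52.40 ✓; |UG| = 65.00 ✓.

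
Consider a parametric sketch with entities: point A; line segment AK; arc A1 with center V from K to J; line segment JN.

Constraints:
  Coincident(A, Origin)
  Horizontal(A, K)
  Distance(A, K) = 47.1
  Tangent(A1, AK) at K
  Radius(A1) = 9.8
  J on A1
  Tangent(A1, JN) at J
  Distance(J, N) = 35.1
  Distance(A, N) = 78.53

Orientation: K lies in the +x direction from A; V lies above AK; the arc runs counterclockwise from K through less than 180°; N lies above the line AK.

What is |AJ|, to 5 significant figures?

56.775

A is at the origin; AK is horizontal with |AK| = 47.1 and K on the +x side, so K = (47.100, 0.0000). The tangent condition forces VK to be normal to AK, so V = K + (0, 9.8) = (47.100, 9.8000). Since VJ ⟂ JN (tangency), |VN| = √(9.8² + 35.1²) = 36.442 regardless of where J sits on A1. So N lies on both circle(A, 78.53) and circle(V, 36.442); the above-AK intersection is N = (67.635, 39.906). J is the foot of the tangent from N: J = (56.383, 6.6584).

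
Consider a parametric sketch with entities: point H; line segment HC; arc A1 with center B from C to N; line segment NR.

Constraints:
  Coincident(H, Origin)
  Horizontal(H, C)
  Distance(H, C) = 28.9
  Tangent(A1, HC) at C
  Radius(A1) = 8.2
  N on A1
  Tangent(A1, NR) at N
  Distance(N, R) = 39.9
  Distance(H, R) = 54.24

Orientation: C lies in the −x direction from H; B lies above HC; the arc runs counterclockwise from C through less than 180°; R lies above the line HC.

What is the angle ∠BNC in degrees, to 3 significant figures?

42.6°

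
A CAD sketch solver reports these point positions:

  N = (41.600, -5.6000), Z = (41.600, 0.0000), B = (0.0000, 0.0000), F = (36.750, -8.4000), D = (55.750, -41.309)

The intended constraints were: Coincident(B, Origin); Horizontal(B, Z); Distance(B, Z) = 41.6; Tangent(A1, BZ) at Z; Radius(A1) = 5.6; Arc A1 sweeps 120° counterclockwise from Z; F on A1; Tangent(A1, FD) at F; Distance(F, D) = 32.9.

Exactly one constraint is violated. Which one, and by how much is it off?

Distance(F, D) = 32.9 — off by 5.10.

B = (0.00, 0.00) ✓; B.y = 0.00, Z.y = 0.00 ✓; |BZ| = 41.60 ✓; ∠(NZ, ZB) = 90.00° ✓; |NZ| = 5.600 ✓; bearing(N→F) − bearing(N→Z) = 120.0° ✓; |NF| = 5.600 ✓; ∠(NF, FD) = 90.00° ✓; |FD| = 38.00 ✗.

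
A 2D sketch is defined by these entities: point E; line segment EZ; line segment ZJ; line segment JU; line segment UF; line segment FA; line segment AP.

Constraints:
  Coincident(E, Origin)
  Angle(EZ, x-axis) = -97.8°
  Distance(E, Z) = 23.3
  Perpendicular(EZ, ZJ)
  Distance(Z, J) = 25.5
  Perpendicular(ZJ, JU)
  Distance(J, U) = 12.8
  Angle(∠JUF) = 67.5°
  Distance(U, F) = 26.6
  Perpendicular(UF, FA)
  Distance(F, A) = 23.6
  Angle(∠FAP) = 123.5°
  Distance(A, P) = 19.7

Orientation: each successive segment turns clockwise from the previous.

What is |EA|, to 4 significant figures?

43.63

∠JUF = 67.5° gives UF at -30.30° from the x-axis; with |UF| = 26.6, F = (-3.723, -20.36). UF is perpendicular to FA, so FA runs at -120.3°; with |FA| = 23.6, A = (-15.63, -40.74). Then |EA| = |A − E| = 43.63.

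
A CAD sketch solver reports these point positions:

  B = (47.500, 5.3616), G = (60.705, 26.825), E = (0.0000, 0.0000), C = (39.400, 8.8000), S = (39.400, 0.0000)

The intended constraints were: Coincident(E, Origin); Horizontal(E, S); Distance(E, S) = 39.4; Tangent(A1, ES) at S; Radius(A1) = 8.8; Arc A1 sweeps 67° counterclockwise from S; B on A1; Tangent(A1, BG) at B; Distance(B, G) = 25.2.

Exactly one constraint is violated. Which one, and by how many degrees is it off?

Tangent(A1, BG) at B — off by 8.60°.

E = (0.00, 0.00) ✓; E.y = 0.00, S.y = 0.00 ✓; |ES| = 39.40 ✓; ∠(CS, SE) = 90.00° ✓; |CS| = 8.800 ✓; bearing(C→B) − bearing(C→S) = 67.00° ✓; |CB| = 8.800 ✓; ∠(CB, BG) = 98.60° ✗; |BG| = 25.20 ✓.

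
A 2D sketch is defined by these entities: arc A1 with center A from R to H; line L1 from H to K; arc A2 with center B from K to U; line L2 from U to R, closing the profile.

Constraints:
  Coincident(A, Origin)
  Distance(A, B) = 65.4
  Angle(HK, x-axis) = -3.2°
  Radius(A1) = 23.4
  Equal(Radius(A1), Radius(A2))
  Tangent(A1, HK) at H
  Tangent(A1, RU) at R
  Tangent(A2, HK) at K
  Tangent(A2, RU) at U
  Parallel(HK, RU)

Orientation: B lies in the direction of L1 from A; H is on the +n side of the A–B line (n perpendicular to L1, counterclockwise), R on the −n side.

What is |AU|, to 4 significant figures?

69.46

The slot axis is L1's direction at -3.2°, so u = (cos -3.2°, sin -3.2°) = (0.9984, -0.05582) and n = (−sin -3.2°, cos -3.2°) = (0.05582, 0.9984). A is at the origin and B lies 65.4 along u from A, so B = 65.4·u = (65.30, -3.651). Tangency of A1 to both parallel lines with radius 23.4 puts H and R at A ± 23.4·n: H = (1.306, 23.36), R = (-1.306, -23.36). Equal radii place K and U the same way about B: K = B + 23.4·n = (66.60, 19.71), U = B − 23.4·n = (63.99, -27.01). Then |AU| = |U − A| = 69.46.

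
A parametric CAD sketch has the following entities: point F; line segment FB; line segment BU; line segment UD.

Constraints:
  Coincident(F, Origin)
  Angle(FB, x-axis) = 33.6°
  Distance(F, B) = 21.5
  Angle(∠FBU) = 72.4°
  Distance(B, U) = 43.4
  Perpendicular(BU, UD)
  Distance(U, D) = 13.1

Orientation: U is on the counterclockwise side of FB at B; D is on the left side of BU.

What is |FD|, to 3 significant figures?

37.6

F is at the origin; FB runs at 33.6° with length 21.5, so B = 21.5·(cos 33.6°, sin 33.6°) = (17.9, 11.9). ∠FBU = 72.4°, so BU runs at 33.6° + (180° − 72.4°) = 141° from the x-axis; with |BU| = 43.4, U = B + 43.4·(cos 141°, sin 141°) = (-15.9, 39.1). BU is perpendicular to UD; with |UD| = 13.1 on the left of BU, D = U + 13.1·(-0.627, -0.779) = (-24.1, 28.9). Then |FD| = |D − F| = 37.6.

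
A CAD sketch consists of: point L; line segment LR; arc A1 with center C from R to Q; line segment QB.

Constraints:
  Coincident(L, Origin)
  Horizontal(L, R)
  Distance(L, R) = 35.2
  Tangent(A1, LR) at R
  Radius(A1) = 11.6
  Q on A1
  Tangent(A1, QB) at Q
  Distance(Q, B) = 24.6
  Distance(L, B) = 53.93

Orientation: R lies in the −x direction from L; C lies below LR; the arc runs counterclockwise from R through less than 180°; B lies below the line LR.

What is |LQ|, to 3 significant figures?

48.7

Checks: |CQ| = 11.60 ✓; ∠(CQ, QB) = 90.00° ✓; |QB| = 24.60 ✓; |LB| = 53.93 ✓.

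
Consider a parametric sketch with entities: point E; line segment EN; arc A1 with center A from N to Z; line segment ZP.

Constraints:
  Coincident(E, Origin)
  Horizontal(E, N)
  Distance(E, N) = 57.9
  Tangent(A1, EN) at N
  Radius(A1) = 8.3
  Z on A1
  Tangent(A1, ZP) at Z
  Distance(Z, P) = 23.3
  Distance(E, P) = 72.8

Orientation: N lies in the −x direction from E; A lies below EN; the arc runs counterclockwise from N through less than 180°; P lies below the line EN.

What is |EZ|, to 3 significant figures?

66.7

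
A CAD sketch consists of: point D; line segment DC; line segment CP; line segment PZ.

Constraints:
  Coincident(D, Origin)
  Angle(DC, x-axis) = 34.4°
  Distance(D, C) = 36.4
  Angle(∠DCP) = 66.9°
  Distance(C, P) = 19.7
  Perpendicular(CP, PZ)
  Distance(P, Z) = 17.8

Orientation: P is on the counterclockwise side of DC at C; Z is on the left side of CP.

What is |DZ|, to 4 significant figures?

16.59

D is at the origin; DC runs at 34.4° with length 36.4, so C = 36.4·(cos 34.4°, sin 34.4°) = (30.03, 20.56). ∠DCP = 66.9°, so CP runs at 34.4° + (180° − 66.9°) = 147.5° from the x-axis; with |CP| = 19.7, P = C + 19.7·(cos 147.5°, sin 147.5°) = (13.42, 31.15). The perpendicularity gives PZ at right angles to CP; with |PZ| = 17.8 on the left of CP, Z = P + 17.8·(-0.5373, -0.8434) = (3.855, 16.14). Then |DZ| = |Z − D| = 16.59.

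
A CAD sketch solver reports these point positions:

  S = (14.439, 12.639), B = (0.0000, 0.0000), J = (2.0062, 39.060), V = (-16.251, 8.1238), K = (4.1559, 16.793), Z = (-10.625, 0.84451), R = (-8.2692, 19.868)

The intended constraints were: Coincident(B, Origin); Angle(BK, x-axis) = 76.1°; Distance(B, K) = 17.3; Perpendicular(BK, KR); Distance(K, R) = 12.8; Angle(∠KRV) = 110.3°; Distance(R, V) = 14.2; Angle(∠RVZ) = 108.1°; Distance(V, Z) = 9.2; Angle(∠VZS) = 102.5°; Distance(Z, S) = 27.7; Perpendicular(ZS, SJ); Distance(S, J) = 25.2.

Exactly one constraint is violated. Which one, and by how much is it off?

Distance(S, J) = 25.2 — off by 4.00.

B = (0.00, 0.00) ✓; BK at 76.10° ✓; |BK| = 17.30 ✓; ∠(BK, KR) = 90.00° ✓; |KR| = 12.80 ✓; ∠KRV = 110.3° ✓; |RV| = 14.20 ✓; ∠RVZ = 108.1° ✓; |VZ| = 9.200 ✓; ∠VZS = 102.5° ✓; |ZS| = 27.70 ✓; ∠(ZS, SJ) = 90.00° ✓; |SJ| = 29.20 ✗.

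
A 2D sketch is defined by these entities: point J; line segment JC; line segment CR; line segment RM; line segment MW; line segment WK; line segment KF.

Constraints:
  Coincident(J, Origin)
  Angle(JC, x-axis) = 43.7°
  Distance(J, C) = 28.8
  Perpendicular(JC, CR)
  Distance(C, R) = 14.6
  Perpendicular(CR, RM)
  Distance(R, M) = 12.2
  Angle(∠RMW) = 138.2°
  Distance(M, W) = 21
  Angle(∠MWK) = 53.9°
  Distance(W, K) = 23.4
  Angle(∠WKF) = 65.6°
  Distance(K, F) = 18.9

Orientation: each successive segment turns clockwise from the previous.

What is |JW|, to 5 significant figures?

1.1209

J is at the origin; JC runs at 43.7° with length 28.8, so C = (20.821, 19.897). JC is perpendicular to CR, so CR runs at -46.300°; with |CR| = 14.6, R = (30.908, 9.3421). The perpendicularity gives RM at right angles to CR, so RM runs at -136.30°; with |RM| = 12.2, M = (22.088, 0.91333). ∠RMW = 138.2° gives MW at -178.10° from the x-axis; with |MW| = 21.0, W = (1.0997, 0.21707). Then |JW| = |W − J| = 1.1209.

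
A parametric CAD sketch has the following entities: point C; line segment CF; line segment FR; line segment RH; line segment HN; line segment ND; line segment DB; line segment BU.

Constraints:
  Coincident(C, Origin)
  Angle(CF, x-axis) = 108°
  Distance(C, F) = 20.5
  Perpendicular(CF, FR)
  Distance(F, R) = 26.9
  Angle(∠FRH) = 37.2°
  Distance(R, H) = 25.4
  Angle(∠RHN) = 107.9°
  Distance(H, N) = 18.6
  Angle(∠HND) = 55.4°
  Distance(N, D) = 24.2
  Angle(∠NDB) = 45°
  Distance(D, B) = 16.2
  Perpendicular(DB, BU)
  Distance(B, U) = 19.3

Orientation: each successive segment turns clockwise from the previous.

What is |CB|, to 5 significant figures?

12.034

C is at the origin; CF runs at 108.0° with length 20.5, so F = (-6.3348, 19.497). The perpendicularity gives FR at right angles to CF, so FR runs at 18.000°; with |FR| = 26.9, R = (19.249, 27.809). ∠FRH = 37.2° gives RH at -124.80° from the x-axis; with |RH| = 25.4, H = (4.7524, 6.9520). ∠RHN = 107.9° gives HN at 163.10° from the x-axis; with |HN| = 18.6, N = (-13.044, 12.359). ∠HND = 55.4° gives ND at 38.500° from the x-axis; with |ND| = 24.2, D = (5.8948, 27.424). ∠NDB = 45.0° gives DB at -96.500° from the x-axis; with |DB| = 16.2, B = (4.0609, 11.328). Then |CB| = |B − C| = 12.034.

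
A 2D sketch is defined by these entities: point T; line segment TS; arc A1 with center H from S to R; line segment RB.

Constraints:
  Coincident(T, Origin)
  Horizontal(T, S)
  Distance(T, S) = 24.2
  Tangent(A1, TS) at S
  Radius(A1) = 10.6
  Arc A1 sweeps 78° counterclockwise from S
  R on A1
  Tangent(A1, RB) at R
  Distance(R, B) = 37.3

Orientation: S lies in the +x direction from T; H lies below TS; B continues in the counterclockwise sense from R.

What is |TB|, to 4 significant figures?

45.29

On A1, S sits at bearing 90° from H; a 78° counterclockwise sweep puts R at bearing 168°, so R = H + 10.6·(cos 168°, sin 168°) = (13.83, -8.396). Since A1 is tangent to RB there, HR ⟂ RB, so RB runs along (−sin 168°, cos 168°); with |RB| = 37.3, B = (6.077, -44.88). Then |TB| = |B − T| = 45.29.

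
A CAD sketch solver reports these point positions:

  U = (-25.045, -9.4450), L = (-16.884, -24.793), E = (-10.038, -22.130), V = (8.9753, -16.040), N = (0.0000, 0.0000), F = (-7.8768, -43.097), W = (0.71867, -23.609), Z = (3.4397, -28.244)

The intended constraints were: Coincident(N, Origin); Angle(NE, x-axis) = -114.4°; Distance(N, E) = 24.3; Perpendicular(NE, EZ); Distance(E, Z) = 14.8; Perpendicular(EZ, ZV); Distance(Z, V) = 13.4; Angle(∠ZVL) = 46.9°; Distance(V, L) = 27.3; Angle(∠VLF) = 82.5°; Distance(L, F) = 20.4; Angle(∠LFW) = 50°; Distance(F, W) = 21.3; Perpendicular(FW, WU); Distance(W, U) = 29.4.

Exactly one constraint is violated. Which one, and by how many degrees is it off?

Perpendicular(FW, WU) — off by 5.00°.

N = (0.00, 0.00) ✓; NE at -114.4° ✓; |NE| = 24.30 ✓; ∠(NE, EZ) = 90.00° ✓; |EZ| = 14.80 ✓; ∠(EZ, ZV) = 90.00° ✓; |ZV| = 13.40 ✓; ∠ZVL = 46.90° ✓; |VL| = 27.30 ✓; ∠VLF = 82.50° ✓; |LF| = 20.40 ✓; ∠LFW = 50.00° ✓; |FW| = 21.30 ✓; ∠(FW, WU) = 85.00° ✗; |WU| = 29.40 ✓.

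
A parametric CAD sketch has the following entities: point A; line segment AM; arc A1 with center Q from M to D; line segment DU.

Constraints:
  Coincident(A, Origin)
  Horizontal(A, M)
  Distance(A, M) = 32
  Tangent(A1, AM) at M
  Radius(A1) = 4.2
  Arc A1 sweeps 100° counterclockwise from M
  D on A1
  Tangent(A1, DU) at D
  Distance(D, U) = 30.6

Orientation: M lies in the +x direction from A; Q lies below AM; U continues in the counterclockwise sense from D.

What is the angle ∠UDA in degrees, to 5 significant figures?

110.03°

A is at the origin; AM is horizontal with |AM| = 32.0 and M on the +x side, so M = (32.000, 0.0000). Tangency of A1 to AM means the radius QM is perpendicular to AM, so Q = M + (0, -4.2) = (32.000, -4.2000). On A1, M sits at bearing 90° from Q; a 100° counterclockwise sweep puts D at bearing 190°, so D = Q + 4.2·(cos 190°, sin 190°) = (27.864, -4.9293). A1 meets DU tangentially, so QD is at right angles to DU, so DU runs along (−sin 190°, cos 190°); with |DU| = 30.6, U = (33.177, -35.064). Then cos ∠UDA = DU·DA / (|DU||DA|), giving 110.03°.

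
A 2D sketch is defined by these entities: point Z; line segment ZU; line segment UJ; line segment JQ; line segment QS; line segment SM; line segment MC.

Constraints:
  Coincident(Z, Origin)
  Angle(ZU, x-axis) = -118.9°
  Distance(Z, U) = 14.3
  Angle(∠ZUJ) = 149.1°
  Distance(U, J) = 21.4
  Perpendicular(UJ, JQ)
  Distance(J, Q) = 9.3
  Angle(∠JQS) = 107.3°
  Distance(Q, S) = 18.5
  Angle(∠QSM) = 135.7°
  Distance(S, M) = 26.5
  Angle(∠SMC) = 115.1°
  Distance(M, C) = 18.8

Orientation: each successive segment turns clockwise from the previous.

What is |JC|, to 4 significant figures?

43.69

Z is at the origin; ZU runs at -118.9° with length 14.3, so U = (-6.911, -12.52). ∠ZUJ = 149.1° gives UJ at -149.8° from the x-axis; with |UJ| = 21.4, J = (-25.41, -23.28). UJ is perpendicular to JQ, so JQ runs at 120.2°; with |JQ| = 9.3, Q = (-30.08, -15.25). ∠JQS = 107.3° gives QS at 47.50° from the x-axis; with |QS| = 18.5, S = (-17.59, -1.606). ∠QSM = 135.7° gives SM at 3.200° from the x-axis; with |SM| = 26.5, M = (8.873, -0.1271). ∠SMC = 115.1° gives MC at -61.70° from the x-axis; with |MC| = 18.8, C = (17.79, -16.68). Then |JC| = |C − J| = 43.69.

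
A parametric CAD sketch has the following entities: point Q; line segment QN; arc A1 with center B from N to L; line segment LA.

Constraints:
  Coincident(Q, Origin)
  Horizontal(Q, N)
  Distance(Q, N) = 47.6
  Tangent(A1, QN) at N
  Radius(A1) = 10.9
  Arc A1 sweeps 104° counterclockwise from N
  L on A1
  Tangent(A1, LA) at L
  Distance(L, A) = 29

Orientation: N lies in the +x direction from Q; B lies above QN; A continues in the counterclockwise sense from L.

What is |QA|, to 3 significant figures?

66.0

Q is at the origin; QN is horizontal with |QN| = 47.6 and N on the +x side, so N = (47.6, 0.00). The tangent condition forces BN to be normal to QN, so B = N + (0, 10.9) = (47.6, 10.9). On A1, N sits at bearing -90° from B; a 104° counterclockwise sweep puts L at bearing 14°, so L = B + 10.9·(cos 14°, sin 14°) = (58.2, 13.5). Tangency of A1 to LA means the radius BL is perpendicular to LA, so LA runs along (−sin 14°, cos 14°); with |LA| = 29.0, A = (51.2, 41.7). Then |QA| = |A − Q| = 66.0.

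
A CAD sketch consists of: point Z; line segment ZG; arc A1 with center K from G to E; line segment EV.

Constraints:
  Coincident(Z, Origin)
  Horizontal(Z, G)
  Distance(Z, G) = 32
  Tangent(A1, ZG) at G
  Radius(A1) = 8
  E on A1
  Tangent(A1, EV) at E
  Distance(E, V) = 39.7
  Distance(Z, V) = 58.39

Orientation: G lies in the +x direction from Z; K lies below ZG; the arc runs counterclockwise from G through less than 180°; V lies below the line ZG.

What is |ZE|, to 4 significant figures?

26.04

Checks: |KE| = 8.000 ✓; ∠(KE, EV) = 90.00° ✓; |EV| = 39.70 ✓; |ZV| = 58.39 ✓.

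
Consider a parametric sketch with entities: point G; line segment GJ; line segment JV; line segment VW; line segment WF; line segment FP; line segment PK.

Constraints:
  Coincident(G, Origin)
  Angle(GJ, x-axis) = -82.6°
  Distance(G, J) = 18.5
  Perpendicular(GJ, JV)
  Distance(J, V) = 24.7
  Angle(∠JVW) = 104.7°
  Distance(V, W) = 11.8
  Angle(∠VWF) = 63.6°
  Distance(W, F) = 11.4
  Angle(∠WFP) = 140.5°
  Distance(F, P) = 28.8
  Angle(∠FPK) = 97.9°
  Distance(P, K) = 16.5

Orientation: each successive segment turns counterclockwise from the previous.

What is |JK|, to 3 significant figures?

27.2

G is at the origin; GJ runs at -82.6° with length 18.5, so J = (2.38, -18.3). The perpendicularity gives JV at right angles to GJ, so JV runs at 7.40°; with |JV| = 24.7, V = (26.9, -15.2). ∠JVW = 104.7° gives VW at 82.7° from the x-axis; with |VW| = 11.8, W = (28.4, -3.46). ∠VWF = 63.6° gives WF at -161° from the x-axis; with |WF| = 11.4, F = (17.6, -7.19). ∠WFP = 140.5° gives FP at -121° from the x-axis; with |FP| = 28.8, P = (2.60, -31.8). ∠FPK = 97.9° gives PK at -39.3° from the x-axis; with |PK| = 16.5, K = (15.4, -42.2). Then |JK| = |K − J| = 27.2.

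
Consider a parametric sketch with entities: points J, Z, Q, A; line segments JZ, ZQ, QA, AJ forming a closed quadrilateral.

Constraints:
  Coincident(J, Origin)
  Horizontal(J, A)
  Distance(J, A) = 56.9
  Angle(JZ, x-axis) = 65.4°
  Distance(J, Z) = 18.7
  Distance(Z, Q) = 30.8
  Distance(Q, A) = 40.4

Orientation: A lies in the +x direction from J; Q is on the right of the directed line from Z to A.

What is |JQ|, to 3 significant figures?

21.9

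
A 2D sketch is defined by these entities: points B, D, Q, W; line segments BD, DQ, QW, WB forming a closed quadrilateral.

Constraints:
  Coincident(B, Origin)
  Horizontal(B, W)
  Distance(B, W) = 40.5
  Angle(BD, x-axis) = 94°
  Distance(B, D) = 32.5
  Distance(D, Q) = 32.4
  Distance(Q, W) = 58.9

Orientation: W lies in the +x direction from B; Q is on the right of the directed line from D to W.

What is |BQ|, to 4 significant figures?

18.73

Checks: |DQ| = 32.40 ✓; |QW| = 58.90 ✓.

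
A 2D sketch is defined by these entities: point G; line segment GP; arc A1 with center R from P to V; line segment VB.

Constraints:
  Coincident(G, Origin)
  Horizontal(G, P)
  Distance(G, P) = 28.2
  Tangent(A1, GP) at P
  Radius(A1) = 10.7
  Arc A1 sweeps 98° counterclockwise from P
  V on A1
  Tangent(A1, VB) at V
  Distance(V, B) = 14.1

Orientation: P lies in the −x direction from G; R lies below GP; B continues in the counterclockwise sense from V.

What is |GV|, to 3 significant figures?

40.7

G is at the origin; GP is horizontal with |GP| = 28.2 and P on the −x side, so P = (-28.2, 0.00). Since A1 is tangent to GP there, RP ⟂ GP, so R = P + (0, -10.7) = (-28.2, -10.7). On A1, P sits at bearing 90° from R; a 98° counterclockwise sweep puts V at bearing 188°, so V = R + 10.7·(cos 188°, sin 188°) = (-38.8, -12.2). Then |GV| = |V − G| = 40.7.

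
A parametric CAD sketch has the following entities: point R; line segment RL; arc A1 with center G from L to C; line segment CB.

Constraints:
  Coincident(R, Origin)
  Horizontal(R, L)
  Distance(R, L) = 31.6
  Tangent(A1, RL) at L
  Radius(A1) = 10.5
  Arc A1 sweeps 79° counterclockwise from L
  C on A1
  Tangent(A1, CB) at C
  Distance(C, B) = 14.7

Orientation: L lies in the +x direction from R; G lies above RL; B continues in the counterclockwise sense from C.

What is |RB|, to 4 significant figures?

50.25

R is at the origin; RL is horizontal with |RL| = 31.6 and L on the +x side, so L = (31.60, 0.000). A1 meets RL tangentially, so GL is at right angles to RL, so G = L + (0, 10.5) = (31.60, 10.50). On A1, L sits at bearing -90° from G; a 79° counterclockwise sweep puts C at bearing -11°, so C = G + 10.5·(cos -11°, sin -11°) = (41.91, 8.497). Tangency of A1 to CB means the radius GC is perpendicular to CB, so CB runs along (−sin -11°, cos -11°); with |CB| = 14.7, B = (44.71, 22.93). Then |RB| = |B − R| = 50.25.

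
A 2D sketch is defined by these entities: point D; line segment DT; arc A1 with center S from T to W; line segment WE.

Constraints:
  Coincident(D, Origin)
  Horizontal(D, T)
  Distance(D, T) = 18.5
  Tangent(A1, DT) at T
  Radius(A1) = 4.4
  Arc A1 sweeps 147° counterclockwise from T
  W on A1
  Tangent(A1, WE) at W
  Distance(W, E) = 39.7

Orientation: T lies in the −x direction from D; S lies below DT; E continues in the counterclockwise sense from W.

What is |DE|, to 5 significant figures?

32.196

D is at the origin; DT is horizontal with |DT| = 18.5 and T on the −x side, so T = (-18.500, 0.0000). Tangency of A1 to DT means the radius ST is perpendicular to DT, so S = T + (0, -4.4) = (-18.500, -4.4000). On A1, T sits at bearing 90° from S; a 147° counterclockwise sweep puts W at bearing 237°, so W = S + 4.4·(cos 237°, sin 237°) = (-20.896, -8.0902). The tangent condition forces SW to be normal to WE, so WE runs along (−sin 237°, cos 237°); with |WE| = 39.7, E = (12.399, -29.712). Then |DE| = |E − D| = 32.196.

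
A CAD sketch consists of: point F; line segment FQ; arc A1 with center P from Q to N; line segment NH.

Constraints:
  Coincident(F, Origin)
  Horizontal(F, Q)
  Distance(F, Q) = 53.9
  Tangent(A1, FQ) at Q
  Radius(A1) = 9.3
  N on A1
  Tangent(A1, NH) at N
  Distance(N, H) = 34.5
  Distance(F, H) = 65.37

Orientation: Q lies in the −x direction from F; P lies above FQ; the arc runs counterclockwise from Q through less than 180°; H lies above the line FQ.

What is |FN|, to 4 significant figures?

45.78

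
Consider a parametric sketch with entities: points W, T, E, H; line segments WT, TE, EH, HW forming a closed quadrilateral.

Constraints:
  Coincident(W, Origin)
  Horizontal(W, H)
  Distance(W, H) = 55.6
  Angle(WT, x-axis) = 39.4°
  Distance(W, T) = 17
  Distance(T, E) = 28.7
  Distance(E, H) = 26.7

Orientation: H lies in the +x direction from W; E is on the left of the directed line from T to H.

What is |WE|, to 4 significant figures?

45.20

W is at the origin; W and H share the same y with |WH| = 55.6 and H in +x, so H = (55.6, 0). WT runs at 39.4° with |WT| = 17.0, so T = (13.14, 10.79). E is determined by |TE| = 28.7 and |EH| = 26.7 together: it lies at the intersection of circle(T, 28.7) and circle(H, 26.7). With |TH| = 43.81, the foot of the radical line on TH is 23.17 from T and the perpendicular offset is √(28.7² − 23.17²) = 16.94. Taking the left-of-TH solution: E = (39.76, 21.50).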